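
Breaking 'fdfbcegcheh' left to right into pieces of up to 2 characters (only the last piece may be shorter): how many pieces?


'fdfbcegcheh' has 11 characters.
Chunking with max size 2:
  Chunk 1: 'fd' (positions 0-1)
  Chunk 2: 'fb' (positions 2-3)
  Chunk 3: 'ce' (positions 4-5)
  Chunk 4: 'gc' (positions 6-7)
  Chunk 5: 'he' (positions 8-9)
  Chunk 6: 'h' (positions 10-10)
Total chunks: ceil(11 / 2) = 6

6


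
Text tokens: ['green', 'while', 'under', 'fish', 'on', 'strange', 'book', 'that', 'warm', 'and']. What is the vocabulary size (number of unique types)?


Listing all tokens and tracking unique types:
  Token 1: 'green' -> NEW (unique so far: 1)
  Token 2: 'while' -> NEW (unique so far: 2)
  Token 3: 'under' -> NEW (unique so far: 3)
  Token 4: 'fish' -> NEW (unique so far: 4)
  Token 5: 'on' -> NEW (unique so far: 5)
  Token 6: 'strange' -> NEW (unique so far: 6)
  Token 7: 'book' -> NEW (unique so far: 7)
  Token 8: 'that' -> NEW (unique so far: 8)
  Token 9: 'warm' -> NEW (unique so far: 9)
  Token 10: 'and' -> NEW (unique so far: 10)
Unique types: ('and', 'book', 'fish', 'green', 'on', 'strange', 'that', 'under', 'warm', 'while')
Vocabulary size: 10

10


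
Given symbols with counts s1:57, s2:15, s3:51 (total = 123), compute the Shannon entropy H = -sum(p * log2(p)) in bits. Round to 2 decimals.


Computing entropy H = -sum(p_i * log2(p_i)):
  s1: p = 57/123 = 0.4634, -p*log2(p) = 0.5142
  s2: p = 15/123 = 0.1220, -p*log2(p) = 0.3702
  s3: p = 51/123 = 0.4146, -p*log2(p) = 0.5266
H = sum of terms = 1.4110
Rounded to 2 decimals: 1.41

1.41


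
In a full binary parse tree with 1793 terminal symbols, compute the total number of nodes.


Leaf nodes (terminals): 1793
Internal nodes = n - 1 = 1793 - 1 = 1792
Total = leaves + internal = 1793 + 1792 = 3585

3585


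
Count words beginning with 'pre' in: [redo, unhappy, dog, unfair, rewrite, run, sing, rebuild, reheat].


Checking each word for prefix 'pre':
  'redo' -> no (count: 0)
  'unhappy' -> no (count: 0)
  'dog' -> no (count: 0)
  'unfair' -> no (count: 0)
  'rewrite' -> no (count: 0)
  'run' -> no (count: 0)
  'sing' -> no (count: 0)
  'rebuild' -> no (count: 0)
  'reheat' -> no (count: 0)
Total with prefix 'pre': 0

0


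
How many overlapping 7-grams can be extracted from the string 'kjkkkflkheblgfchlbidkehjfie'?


String 'kjkkkflkheblgfchlbidkehjfie' has length L = 27.
Number of overlapping n-grams = L - n + 1
Substituting: 27 - 7 + 1 = 21

21


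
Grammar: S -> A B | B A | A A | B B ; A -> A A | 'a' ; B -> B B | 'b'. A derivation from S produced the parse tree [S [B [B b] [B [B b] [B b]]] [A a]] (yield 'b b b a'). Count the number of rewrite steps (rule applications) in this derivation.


Every bracketed nonterminal node [X ...] in the tree is produced by exactly one rule application.
Reading the tree off as a leftmost derivation:
  Step 1: S  =>  B A   (applied S -> B A)
  Step 2: B A  =>  B B A   (applied B -> B B)
  Step 3: B B A  =>  b B A   (applied B -> b)
  Step 4: b B A  =>  b B B A   (applied B -> B B)
  Step 5: b B B A  =>  b b B A   (applied B -> b)
  Step 6: b b B A  =>  b b b A   (applied B -> b)
  Step 7: b b b A  =>  b b b a   (applied A -> a)
Final yield: b b b a
Total rewrite steps: 7

7


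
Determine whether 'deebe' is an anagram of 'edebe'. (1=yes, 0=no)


Sort characters of 'deebe': 'bdeee'
Sort characters of 'edebe': 'bdeee'
Sorted forms match -> they ARE anagrams
Result: 1

1


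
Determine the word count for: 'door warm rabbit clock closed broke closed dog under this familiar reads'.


Counting words by splitting on spaces:
  Word 1: 'door'
  Word 2: 'warm'
  Word 3: 'rabbit'
  Word 4: 'clock'
  Word 5: 'closed'
  Word 6: 'broke'
  Word 7: 'closed'
  Word 8: 'dog'
  Word 9: 'under'
  Word 10: 'this'
  Word 11: 'familiar'
  Word 12: 'reads'
Total words: 12

12


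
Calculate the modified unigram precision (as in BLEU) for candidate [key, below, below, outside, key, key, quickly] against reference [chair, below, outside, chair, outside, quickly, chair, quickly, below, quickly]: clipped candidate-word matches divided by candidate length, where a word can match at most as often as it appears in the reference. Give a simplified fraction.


Reference word counts: {'below': 2, 'chair': 3, 'outside': 2, 'quickly': 3}
Checking each candidate word (with clipping):
  'key' -> not in reference -> no match (matches: 0)
  'below' -> in reference (ref count 2, used 1/2) -> match (matches: 1)
  'below' -> in reference (ref count 2, used 2/2) -> match (matches: 2)
  'outside' -> in reference (ref count 2, used 1/2) -> match (matches: 3)
  'key' -> not in reference -> no match (matches: 3)
  'key' -> not in reference -> no match (matches: 3)
  'quickly' -> in reference (ref count 3, used 1/3) -> match (matches: 4)
Clipped matches: 4, Candidate length: 7
Precision = 4/7

4/7


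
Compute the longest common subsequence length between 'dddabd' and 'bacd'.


DP table for LCS of 'dddabd' and 'bacd':
       b  a  c  d
    0  0  0  0  0
  d 0  0  0  0  1
  d 0  0  0  0  1
  d 0  0  0  0  1
  a 0  0  1  1  1
  b 0  1  1  1  1
  d 0  1  1  1  2
LCS: 'ad'
LCS length = 2

2


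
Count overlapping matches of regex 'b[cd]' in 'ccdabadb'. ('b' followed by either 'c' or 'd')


Pattern: b[cd] means 'b' followed by either 'c' or 'd'.
Scanning 'ccdabadb' position-by-position:
  Pos 0: window 'cc' -> no
  Pos 1: window 'cd' -> no
  Pos 2: window 'da' -> no
  Pos 3: window 'ab' -> no
  Pos 4: window 'ba' -> no
  Pos 5: window 'ad' -> no
  Pos 6: window 'db' -> no
  Pos 7: window 'b' -> no
Total matches: 0

0


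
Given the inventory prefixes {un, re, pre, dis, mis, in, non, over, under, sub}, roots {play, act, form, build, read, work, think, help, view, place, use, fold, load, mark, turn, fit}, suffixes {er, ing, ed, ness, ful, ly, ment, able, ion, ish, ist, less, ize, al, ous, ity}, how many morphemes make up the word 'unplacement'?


Segmenting 'unplacement' against the inventory:
  'un' -> prefix (morpheme 1)
  'place' -> root (morpheme 2)
  'ment' -> suffix (morpheme 3)
Total morphemes: 3

3


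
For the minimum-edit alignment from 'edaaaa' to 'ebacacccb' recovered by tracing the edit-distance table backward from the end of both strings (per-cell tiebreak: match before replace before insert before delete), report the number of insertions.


Edit distance = 6. Backtracking from cell (6, 9) with preference match > replace > insert > delete,
then listing the resulting alignment 'edaaaa' -> 'ebacacccb' left to right:
  Step 1: keep 'e'
  Step 2: replace d->b
  Step 3: keep 'a'
  Step 4: insert 'c' [insertion #1]
  Step 5: keep 'a'
  Step 6: insert 'c' [insertion #2]
  Step 7: insert 'c' [insertion #3]
  Step 8: replace a->c
  Step 9: replace a->b
Total insertions: 3

3


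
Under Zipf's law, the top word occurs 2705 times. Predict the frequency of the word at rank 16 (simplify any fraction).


Zipf's law: freq(rank) = f1 / rank
f1 = 2705, rank = 16
freq = 2705 / 16
GCD(2705, 16) = 1
Simplified: 2705/16

2705/16


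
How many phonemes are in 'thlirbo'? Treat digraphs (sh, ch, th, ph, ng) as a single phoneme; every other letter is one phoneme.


Parsing 'thlirbo' greedily, digraphs first:
  'th' -> digraph (1 consonant phoneme) (phonemes so far: 1)
  'l' -> consonant phoneme (phonemes so far: 2)
  'i' -> vowel phoneme (phonemes so far: 3)
  'r' -> consonant phoneme (phonemes so far: 4)
  'b' -> consonant phoneme (phonemes so far: 5)
  'o' -> vowel phoneme (phonemes so far: 6)
Total phonemes: 6

6


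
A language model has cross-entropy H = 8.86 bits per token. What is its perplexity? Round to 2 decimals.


Perplexity formula: PP = 2^H
H = 8.86
PP = 2^8.86
Decompose: 2^8.86 = 2^8 * 2^0.86
2^8 = 256, 2^0.86 ~ 1.8150383
PP ~ 256 * 1.8150383 = 464.6498048
Rounded to 2 decimals: 464.65

464.65


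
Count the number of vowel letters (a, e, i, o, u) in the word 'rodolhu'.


Scanning each character of 'rodolhu':
  Position 1: 'r' -> consonant (running count: 0)
  Position 2: 'o' -> vowel (running count: 1)
  Position 3: 'd' -> consonant (running count: 1)
  Position 4: 'o' -> vowel (running count: 2)
  Position 5: 'l' -> consonant (running count: 2)
  Position 6: 'h' -> consonant (running count: 2)
  Position 7: 'u' -> vowel (running count: 3)
Total vowels: 3

3


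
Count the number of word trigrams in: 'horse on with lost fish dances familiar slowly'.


Word trigrams from [8] words:
  Trigram 1: (horse on with)
  Trigram 2: (on with lost)
  Trigram 3: (with lost fish)
  Trigram 4: (lost fish dances)
  Trigram 5: (fish dances familiar)
  Trigram 6: (dances familiar slowly)
Total word trigrams: 8 - 2 = 6

6


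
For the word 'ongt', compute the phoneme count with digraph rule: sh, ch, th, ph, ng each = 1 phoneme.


Parsing 'ongt' greedily, digraphs first:
  'o' -> vowel phoneme (phonemes so far: 1)
  'ng' -> digraph (1 consonant phoneme) (phonemes so far: 2)
  't' -> consonant phoneme (phonemes so far: 3)
Total phonemes: 3

3


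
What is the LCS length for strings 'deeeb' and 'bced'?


DP table for LCS of 'deeeb' and 'bced':
       b  c  e  d
    0  0  0  0  0
  d 0  0  0  0  1
  e 0  0  0  1  1
  e 0  0  0  1  1
  e 0  0  0  1  1
  b 0  1  1  1  1
LCS: 'd'
LCS length = 1

1


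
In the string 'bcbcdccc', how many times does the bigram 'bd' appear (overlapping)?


Scanning 'bcbcdccc' for bigram 'bd':
  Position 0: 'bc' -> no
  Position 1: 'cb' -> no
  Position 2: 'bc' -> no
  Position 3: 'cd' -> no
  Position 4: 'dc' -> no
  Position 5: 'cc' -> no
  Position 6: 'cc' -> no
Total matches: 0

0


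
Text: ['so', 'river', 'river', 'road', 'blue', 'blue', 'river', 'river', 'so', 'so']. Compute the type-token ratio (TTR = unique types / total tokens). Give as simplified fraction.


Tokens: 10
Unique types: ('blue', 'river', 'road', 'so') = 4
TTR = 4/10
Simplify: divide both by 2 -> 2/5
TTR = 2/5

2/5


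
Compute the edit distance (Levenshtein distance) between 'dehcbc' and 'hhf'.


Building DP table for s1='dehcbc' (len 6) and s2='hhf' (len 3):
       h  h  f
    0  1  2  3
  d 1  1  2  3
  e 2  2  2  3
  h 3  2  2  3
  c 4  3  3  3
  b 5  4  4  4
  c 6  5  5  5
Edit distance = dp[6][3] = 5

5


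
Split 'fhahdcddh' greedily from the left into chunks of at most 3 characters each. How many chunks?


'fhahdcddh' has 9 characters.
Chunking with max size 3:
  Chunk 1: 'fha' (positions 0-2)
  Chunk 2: 'hdc' (positions 3-5)
  Chunk 3: 'ddh' (positions 6-8)
Total chunks: ceil(9 / 3) = 3

3


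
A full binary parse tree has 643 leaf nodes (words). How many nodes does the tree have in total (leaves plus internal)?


Leaf nodes (terminals): 643
Internal nodes = n - 1 = 643 - 1 = 642
Total = leaves + internal = 643 + 642 = 1285

1285


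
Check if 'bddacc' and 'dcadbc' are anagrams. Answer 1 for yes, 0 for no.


Sort characters of 'bddacc': 'abccdd'
Sort characters of 'dcadbc': 'abccdd'
Sorted forms match -> they ARE anagrams
Result: 1

1


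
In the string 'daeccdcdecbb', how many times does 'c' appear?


Scanning 'daeccdcdecbb' for 'c':
  Position 3: 'c' -> MATCH (count: 1)
  Position 4: 'c' -> MATCH (count: 2)
  Position 6: 'c' -> MATCH (count: 3)
  Position 9: 'c' -> MATCH (count: 4)
Total occurrences of 'c': 4

4


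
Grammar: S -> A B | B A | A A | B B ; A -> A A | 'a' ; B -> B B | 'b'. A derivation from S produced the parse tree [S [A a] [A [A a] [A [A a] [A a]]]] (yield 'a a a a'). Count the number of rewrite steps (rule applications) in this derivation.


Every bracketed nonterminal node [X ...] in the tree is produced by exactly one rule application.
Reading the tree off as a leftmost derivation:
  Step 1: S  =>  A A   (applied S -> A A)
  Step 2: A A  =>  a A   (applied A -> a)
  Step 3: a A  =>  a A A   (applied A -> A A)
  Step 4: a A A  =>  a a A   (applied A -> a)
  Step 5: a a A  =>  a a A A   (applied A -> A A)
  Step 6: a a A A  =>  a a a A   (applied A -> a)
  Step 7: a a a A  =>  a a a a   (applied A -> a)
Final yield: a a a a
Total rewrite steps: 7

7


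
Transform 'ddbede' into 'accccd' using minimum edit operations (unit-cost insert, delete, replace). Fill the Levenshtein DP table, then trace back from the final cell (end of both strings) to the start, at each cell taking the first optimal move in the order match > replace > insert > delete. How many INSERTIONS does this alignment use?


Edit distance = 6. Backtracking from cell (6, 6) with preference match > replace > insert > delete,
then listing the resulting alignment 'ddbede' -> 'accccd' left to right:
  Step 1: replace d->a
  Step 2: replace d->c
  Step 3: replace b->c
  Step 4: replace e->c
  Step 5: replace d->c
  Step 6: replace e->d
Total insertions: 0

0


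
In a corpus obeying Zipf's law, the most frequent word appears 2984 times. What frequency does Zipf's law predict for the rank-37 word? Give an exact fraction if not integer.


Zipf's law: freq(rank) = f1 / rank
f1 = 2984, rank = 37
freq = 2984 / 37
GCD(2984, 37) = 1
Simplified: 2984/37

2984/37


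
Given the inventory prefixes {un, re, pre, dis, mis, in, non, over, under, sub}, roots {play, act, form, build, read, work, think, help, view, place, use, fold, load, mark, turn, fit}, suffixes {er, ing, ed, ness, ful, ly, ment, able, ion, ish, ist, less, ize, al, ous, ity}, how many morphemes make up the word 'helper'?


Segmenting 'helper' against the inventory:
  'help' -> root (morpheme 1)
  'er' -> suffix (morpheme 2)
Total morphemes: 2

2


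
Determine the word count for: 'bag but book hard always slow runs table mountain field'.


Counting words by splitting on spaces:
  Word 1: 'bag'
  Word 2: 'but'
  Word 3: 'book'
  Word 4: 'hard'
  Word 5: 'always'
  Word 6: 'slow'
  Word 7: 'runs'
  Word 8: 'table'
  Word 9: 'mountain'
  Word 10: 'field'
Total words: 10

10


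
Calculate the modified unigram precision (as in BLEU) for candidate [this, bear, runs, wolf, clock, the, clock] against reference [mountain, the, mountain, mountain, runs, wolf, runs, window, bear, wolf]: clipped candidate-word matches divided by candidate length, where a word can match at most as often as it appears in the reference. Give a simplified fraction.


Reference word counts: {'bear': 1, 'mountain': 3, 'runs': 2, 'the': 1, 'window': 1, 'wolf': 2}
Checking each candidate word (with clipping):
  'this' -> not in reference -> no match (matches: 0)
  'bear' -> in reference (ref count 1, used 1/1) -> match (matches: 1)
  'runs' -> in reference (ref count 2, used 1/2) -> match (matches: 2)
  'wolf' -> in reference (ref count 2, used 1/2) -> match (matches: 3)
  'clock' -> not in reference -> no match (matches: 3)
  'the' -> in reference (ref count 1, used 1/1) -> match (matches: 4)
  'clock' -> not in reference -> no match (matches: 4)
Clipped matches: 4, Candidate length: 7
Precision = 4/7

4/7


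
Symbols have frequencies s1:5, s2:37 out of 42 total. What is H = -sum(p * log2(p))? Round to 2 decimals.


Computing entropy H = -sum(p_i * log2(p_i)):
  s1: p = 5/42 = 0.1190, -p*log2(p) = 0.3655
  s2: p = 37/42 = 0.8810, -p*log2(p) = 0.1611
H = sum of terms = 0.5266
Rounded to 2 decimals: 0.53

0.53


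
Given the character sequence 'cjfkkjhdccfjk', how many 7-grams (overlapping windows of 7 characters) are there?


String 'cjfkkjhdccfjk' has length L = 13.
Number of overlapping n-grams = L - n + 1
Substituting: 13 - 7 + 1 = 7

7


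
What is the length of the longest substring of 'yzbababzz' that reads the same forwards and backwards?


Scanning 'yzbababzz' for palindromic substrings.
Substring at positions 1-7: 'zbababz'.
Check: reverse('zbababz') = 'zbababz' -> palindrome confirmed.
Neighbouring characters ('y' / 'z') break symmetry, so it cannot extend further.
No longer palindromic substring exists; longest length = 7

7


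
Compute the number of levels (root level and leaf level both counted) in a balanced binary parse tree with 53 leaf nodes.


In a balanced binary tree with n leaves the deepest leaf is ceil(log2(n)) edges below the root,
so counting node levels inclusive of root and leaves gives ceil(log2(n)) + 1 levels.
log2(53) = 5.7279
ceil(5.7279) = 6
levels = 6 + 1 = 7

7


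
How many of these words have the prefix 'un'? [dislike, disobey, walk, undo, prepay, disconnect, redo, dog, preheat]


Checking each word for prefix 'un':
  'dislike' -> no (count: 0)
  'disobey' -> no (count: 0)
  'walk' -> no (count: 0)
  'undo' -> YES, starts with 'un' (count: 1)
  'prepay' -> no (count: 1)
  'disconnect' -> no (count: 1)
  'redo' -> no (count: 1)
  'dog' -> no (count: 1)
  'preheat' -> no (count: 1)
Total with prefix 'un': 1

1


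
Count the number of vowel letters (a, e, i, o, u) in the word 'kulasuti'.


Scanning each character of 'kulasuti':
  Position 1: 'k' -> consonant (running count: 0)
  Position 2: 'u' -> vowel (running count: 1)
  Position 3: 'l' -> consonant (running count: 1)
  Position 4: 'a' -> vowel (running count: 2)
  Position 5: 's' -> consonant (running count: 2)
  Position 6: 'u' -> vowel (running count: 3)
  Position 7: 't' -> consonant (running count: 3)
  Position 8: 'i' -> vowel (running count: 4)
Total vowels: 4

4


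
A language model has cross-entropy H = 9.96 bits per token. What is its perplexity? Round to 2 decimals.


Perplexity formula: PP = 2^H
H = 9.96
PP = 2^9.96
Decompose: 2^9.96 = 2^9 * 2^0.96
2^9 = 512, 2^0.96 ~ 1.9453099
PP ~ 512 * 1.9453099 = 995.9986688
Rounded to 2 decimals: 996.00

996.00


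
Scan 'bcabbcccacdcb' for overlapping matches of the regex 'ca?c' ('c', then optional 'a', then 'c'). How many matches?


Pattern: ca?c means 'c', then optional 'a', then 'c'.
Scanning 'bcabbcccacdcb' position-by-position:
  Pos 0: window 'bca' -> no
  Pos 1: window 'cab' -> no
  Pos 2: window 'abb' -> no
  Pos 3: window 'bbc' -> no
  Pos 4: window 'bcc' -> no
  Pos 5: window 'ccc' -> MATCH
  Pos 6: window 'cca' -> MATCH
  Pos 7: window 'cac' -> MATCH
  Pos 8: window 'acd' -> no
  Pos 9: window 'cdc' -> no
  Pos 10: window 'dcb' -> no
  Pos 11: window 'cb' -> no
  Pos 12: window 'b' -> no
Total matches: 3

3


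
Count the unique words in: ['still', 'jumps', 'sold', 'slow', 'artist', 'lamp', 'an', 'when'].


Listing all tokens and tracking unique types:
  Token 1: 'still' -> NEW (unique so far: 1)
  Token 2: 'jumps' -> NEW (unique so far: 2)
  Token 3: 'sold' -> NEW (unique so far: 3)
  Token 4: 'slow' -> NEW (unique so far: 4)
  Token 5: 'artist' -> NEW (unique so far: 5)
  Token 6: 'lamp' -> NEW (unique so far: 6)
  Token 7: 'an' -> NEW (unique so far: 7)
  Token 8: 'when' -> NEW (unique so far: 8)
Unique types: ('an', 'artist', 'jumps', 'lamp', 'slow', 'sold', 'still', 'when')
Vocabulary size: 8

8


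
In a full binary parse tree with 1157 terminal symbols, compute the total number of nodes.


Leaf nodes (terminals): 1157
Internal nodes = n - 1 = 1157 - 1 = 1156
Total = leaves + internal = 1157 + 1156 = 2313

2313


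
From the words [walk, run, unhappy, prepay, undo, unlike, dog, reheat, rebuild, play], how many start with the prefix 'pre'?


Checking each word for prefix 'pre':
  'walk' -> no (count: 0)
  'run' -> no (count: 0)
  'unhappy' -> no (count: 0)
  'prepay' -> YES, starts with 'pre' (count: 1)
  'undo' -> no (count: 1)
  'unlike' -> no (count: 1)
  'dog' -> no (count: 1)
  'reheat' -> no (count: 1)
  'rebuild' -> no (count: 1)
  'play' -> no (count: 1)
Total with prefix 'pre': 1

1


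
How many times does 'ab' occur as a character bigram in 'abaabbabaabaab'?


Scanning 'abaabbabaabaab' for bigram 'ab':
  Position 0: 'ab' -> MATCH
  Position 1: 'ba' -> no
  Position 2: 'aa' -> no
  Position 3: 'ab' -> MATCH
  Position 4: 'bb' -> no
  Position 5: 'ba' -> no
  Position 6: 'ab' -> MATCH
  Position 7: 'ba' -> no
  Position 8: 'aa' -> no
  Position 9: 'ab' -> MATCH
  Position 10: 'ba' -> no
  Position 11: 'aa' -> no
  Position 12: 'ab' -> MATCH
Total matches: 5

5


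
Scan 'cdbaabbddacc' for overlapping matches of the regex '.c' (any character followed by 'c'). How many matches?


Pattern: .c means any character followed by 'c'.
Scanning 'cdbaabbddacc' position-by-position:
  Pos 0: window 'cd' -> no
  Pos 1: window 'db' -> no
  Pos 2: window 'ba' -> no
  Pos 3: window 'aa' -> no
  Pos 4: window 'ab' -> no
  Pos 5: window 'bb' -> no
  Pos 6: window 'bd' -> no
  Pos 7: window 'dd' -> no
  Pos 8: window 'da' -> no
  Pos 9: window 'ac' -> MATCH
  Pos 10: window 'cc' -> MATCH
  Pos 11: window 'c' -> no
Total matches: 2

2


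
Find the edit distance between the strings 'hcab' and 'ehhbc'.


Building DP table for s1='hcab' (len 4) and s2='ehhbc' (len 5):
       e  h  h  b  c
    0  1  2  3  4  5
  h 1  1  1  2  3  4
  c 2  2  2  2  3  3
  a 3  3  3  3  3  4
  b 4  4  4  4  3  4
Edit distance = dp[4][5] = 4

4


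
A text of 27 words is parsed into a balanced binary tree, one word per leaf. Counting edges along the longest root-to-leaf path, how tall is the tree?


In a balanced binary tree with n leaves the deepest leaf is ceil(log2(n)) edges below the root.
log2(27) = 4.7549
ceil(4.7549) = 5
height (edges) = 5

5


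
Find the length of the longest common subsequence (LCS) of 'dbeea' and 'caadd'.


DP table for LCS of 'dbeea' and 'caadd':
       c  a  a  d  d
    0  0  0  0  0  0
  d 0  0  0  0  1  1
  b 0  0  0  0  1  1
  e 0  0  0  0  1  1
  e 0  0  0  0  1  1
  a 0  0  1  1  1  1
LCS: 'd'
LCS length = 1

1


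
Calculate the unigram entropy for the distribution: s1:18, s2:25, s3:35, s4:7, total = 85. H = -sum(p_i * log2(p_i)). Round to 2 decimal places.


Computing entropy H = -sum(p_i * log2(p_i)):
  s1: p = 18/85 = 0.2118, -p*log2(p) = 0.4742
  s2: p = 25/85 = 0.2941, -p*log2(p) = 0.5193
  s3: p = 35/85 = 0.4118, -p*log2(p) = 0.5271
  s4: p = 7/85 = 0.0824, -p*log2(p) = 0.2966
H = sum of terms = 1.8172
Rounded to 2 decimals: 1.82

1.82


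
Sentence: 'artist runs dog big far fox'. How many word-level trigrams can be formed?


Word trigrams from [6] words:
  Trigram 1: (artist runs dog)
  Trigram 2: (runs dog big)
  Trigram 3: (dog big far)
  Trigram 4: (big far fox)
Total word trigrams: 6 - 2 = 4

4


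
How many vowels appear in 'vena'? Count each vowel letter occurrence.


Scanning each character of 'vena':
  Position 1: 'v' -> consonant (running count: 0)
  Position 2: 'e' -> vowel (running count: 1)
  Position 3: 'n' -> consonant (running count: 1)
  Position 4: 'a' -> vowel (running count: 2)
Total vowels: 2

2


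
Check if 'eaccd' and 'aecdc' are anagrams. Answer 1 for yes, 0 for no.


Sort characters of 'eaccd': 'accde'
Sort characters of 'aecdc': 'accde'
Sorted forms match -> they ARE anagrams
Result: 1

1


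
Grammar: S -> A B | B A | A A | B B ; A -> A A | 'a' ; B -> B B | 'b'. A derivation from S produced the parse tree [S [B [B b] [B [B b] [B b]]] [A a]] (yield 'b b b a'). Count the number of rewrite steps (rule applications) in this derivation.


Every bracketed nonterminal node [X ...] in the tree is produced by exactly one rule application.
Reading the tree off as a leftmost derivation:
  Step 1: S  =>  B A   (applied S -> B A)
  Step 2: B A  =>  B B A   (applied B -> B B)
  Step 3: B B A  =>  b B A   (applied B -> b)
  Step 4: b B A  =>  b B B A   (applied B -> B B)
  Step 5: b B B A  =>  b b B A   (applied B -> b)
  Step 6: b b B A  =>  b b b A   (applied B -> b)
  Step 7: b b b A  =>  b b b a   (applied A -> a)
Final yield: b b b a
Total rewrite steps: 7

7


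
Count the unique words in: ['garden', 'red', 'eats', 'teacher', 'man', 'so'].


Listing all tokens and tracking unique types:
  Token 1: 'garden' -> NEW (unique so far: 1)
  Token 2: 'red' -> NEW (unique so far: 2)
  Token 3: 'eats' -> NEW (unique so far: 3)
  Token 4: 'teacher' -> NEW (unique so far: 4)
  Token 5: 'man' -> NEW (unique so far: 5)
  Token 6: 'so' -> NEW (unique so far: 6)
Unique types: ('eats', 'garden', 'man', 'red', 'so', 'teacher')
Vocabulary size: 6

6


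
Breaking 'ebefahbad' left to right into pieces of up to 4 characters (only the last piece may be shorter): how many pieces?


'ebefahbad' has 9 characters.
Chunking with max size 4:
  Chunk 1: 'ebef' (positions 0-3)
  Chunk 2: 'ahba' (positions 4-7)
  Chunk 3: 'd' (positions 8-8)
Total chunks: ceil(9 / 4) = 3

3


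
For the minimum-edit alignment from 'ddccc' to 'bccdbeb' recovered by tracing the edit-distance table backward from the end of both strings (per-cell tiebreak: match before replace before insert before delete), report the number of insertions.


Edit distance = 6. Backtracking from cell (5, 7) with preference match > replace > insert > delete,
then listing the resulting alignment 'ddccc' -> 'bccdbeb' left to right:
  Step 1: insert 'b' [insertion #1]
  Step 2: insert 'c' [insertion #2]
  Step 3: replace d->c
  Step 4: keep 'd'
  Step 5: replace c->b
  Step 6: replace c->e
  Step 7: replace c->b
Total insertions: 2

2


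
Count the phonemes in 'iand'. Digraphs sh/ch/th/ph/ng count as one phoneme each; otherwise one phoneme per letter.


Parsing 'iand' greedily, digraphs first:
  'i' -> vowel phoneme (phonemes so far: 1)
  'a' -> vowel phoneme (phonemes so far: 2)
  'n' -> consonant phoneme (phonemes so far: 3)
  'd' -> consonant phoneme (phonemes so far: 4)
Total phonemes: 4

4


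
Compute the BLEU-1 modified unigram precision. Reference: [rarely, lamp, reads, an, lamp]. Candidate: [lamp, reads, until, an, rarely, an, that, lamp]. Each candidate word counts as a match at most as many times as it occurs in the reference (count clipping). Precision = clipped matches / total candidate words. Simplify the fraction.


Reference word counts: {'an': 1, 'lamp': 2, 'rarely': 1, 'reads': 1}
Checking each candidate word (with clipping):
  'lamp' -> in reference (ref count 2, used 1/2) -> match (matches: 1)
  'reads' -> in reference (ref count 1, used 1/1) -> match (matches: 2)
  'until' -> not in reference -> no match (matches: 2)
  'an' -> in reference (ref count 1, used 1/1) -> match (matches: 3)
  'rarely' -> in reference (ref count 1, used 1/1) -> match (matches: 4)
  'an' -> ref count 1 already used up (1/1) -> clipped, no match (matches: 4)
  'that' -> not in reference -> no match (matches: 4)
  'lamp' -> in reference (ref count 2, used 2/2) -> match (matches: 5)
Clipped matches: 5, Candidate length: 8
Precision = 5/8

5/8


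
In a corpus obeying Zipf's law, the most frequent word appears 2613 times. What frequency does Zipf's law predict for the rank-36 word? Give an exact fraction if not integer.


Zipf's law: freq(rank) = f1 / rank
f1 = 2613, rank = 36
freq = 2613 / 36
GCD(2613, 36) = 3
Simplified: 871/12

871/12


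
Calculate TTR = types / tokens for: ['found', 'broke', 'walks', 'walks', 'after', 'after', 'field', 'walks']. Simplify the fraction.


Tokens: 8
Unique types: ('after', 'broke', 'field', 'found', 'walks') = 5
TTR = 5/8
Already in lowest terms.

5/8


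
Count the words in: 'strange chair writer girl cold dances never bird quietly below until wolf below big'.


Counting words by splitting on spaces:
  Word 1: 'strange'
  Word 2: 'chair'
  Word 3: 'writer'
  Word 4: 'girl'
  Word 5: 'cold'
  Word 6: 'dances'
  Word 7: 'never'
  Word 8: 'bird'
  Word 9: 'quietly'
  Word 10: 'below'
  Word 11: 'until'
  Word 12: 'wolf'
  Word 13: 'below'
  Word 14: 'big'
Total words: 14

14


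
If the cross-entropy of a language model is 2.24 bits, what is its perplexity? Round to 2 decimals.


Perplexity formula: PP = 2^H
H = 2.24
PP = 2^2.24
Decompose: 2^2.24 = 2^2 * 2^0.24
2^2 = 4, 2^0.24 ~ 1.1809927
PP ~ 4 * 1.1809927 = 4.7239708
Rounded to 2 decimals: 4.72

4.72


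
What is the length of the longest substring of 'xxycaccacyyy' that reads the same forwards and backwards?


Scanning 'xxycaccacyyy' for palindromic substrings.
Substring at positions 2-9: 'ycaccacy'.
Check: reverse('ycaccacy') = 'ycaccacy' -> palindrome confirmed.
Neighbouring characters ('x' / 'y') break symmetry, so it cannot extend further.
No longer palindromic substring exists; longest length = 8

8


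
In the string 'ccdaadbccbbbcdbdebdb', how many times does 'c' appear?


Scanning 'ccdaadbccbbbcdbdebdb' for 'c':
  Position 0: 'c' -> MATCH (count: 1)
  Position 1: 'c' -> MATCH (count: 2)
  Position 7: 'c' -> MATCH (count: 3)
  Position 8: 'c' -> MATCH (count: 4)
  Position 12: 'c' -> MATCH (count: 5)
Total occurrences of 'c': 5

5


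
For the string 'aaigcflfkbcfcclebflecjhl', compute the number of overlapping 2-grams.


String 'aaigcflfkbcfcclebflecjhl' has length L = 24.
Number of overlapping n-grams = L - n + 1
Substituting: 24 - 2 + 1 = 23

23


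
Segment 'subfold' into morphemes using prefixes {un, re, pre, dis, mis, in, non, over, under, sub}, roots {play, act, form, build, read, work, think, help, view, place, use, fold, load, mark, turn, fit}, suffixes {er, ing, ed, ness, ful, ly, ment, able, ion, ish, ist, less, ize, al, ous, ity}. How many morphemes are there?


Segmenting 'subfold' against the inventory:
  'sub' -> prefix (morpheme 1)
  'fold' -> root (morpheme 2)
Total morphemes: 2

2


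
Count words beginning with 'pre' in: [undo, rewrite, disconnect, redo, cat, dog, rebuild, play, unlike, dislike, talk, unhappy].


Checking each word for prefix 'pre':
  'undo' -> no (count: 0)
  'rewrite' -> no (count: 0)
  'disconnect' -> no (count: 0)
  'redo' -> no (count: 0)
  'cat' -> no (count: 0)
  'dog' -> no (count: 0)
  'rebuild' -> no (count: 0)
  'play' -> no (count: 0)
  'unlike' -> no (count: 0)
  'dislike' -> no (count: 0)
  'talk' -> no (count: 0)
  'unhappy' -> no (count: 0)
Total with prefix 'pre': 0

0


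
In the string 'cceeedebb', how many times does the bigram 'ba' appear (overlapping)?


Scanning 'cceeedebb' for bigram 'ba':
  Position 0: 'cc' -> no
  Position 1: 'ce' -> no
  Position 2: 'ee' -> no
  Position 3: 'ee' -> no
  Position 4: 'ed' -> no
  Position 5: 'de' -> no
  Position 6: 'eb' -> no
  Position 7: 'bb' -> no
Total matches: 0

0


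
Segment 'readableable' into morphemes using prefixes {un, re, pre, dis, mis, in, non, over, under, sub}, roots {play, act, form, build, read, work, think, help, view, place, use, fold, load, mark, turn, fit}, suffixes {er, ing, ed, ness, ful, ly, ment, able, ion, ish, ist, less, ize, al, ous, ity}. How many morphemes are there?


Segmenting 'readableable' against the inventory:
  'read' -> root (morpheme 1)
  'able' -> suffix (morpheme 2)
  'able' -> suffix (morpheme 3)
Total morphemes: 3

3


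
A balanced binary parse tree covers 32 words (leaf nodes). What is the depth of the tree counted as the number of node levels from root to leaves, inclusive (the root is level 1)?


In a balanced binary tree with n leaves the deepest leaf is ceil(log2(n)) edges below the root,
so counting node levels inclusive of root and leaves gives ceil(log2(n)) + 1 levels.
log2(32) = 5.0000
ceil(5.0000) = 5
levels = 5 + 1 = 6

6


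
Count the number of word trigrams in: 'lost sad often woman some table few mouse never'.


Word trigrams from [9] words:
  Trigram 1: (lost sad often)
  Trigram 2: (sad often woman)
  Trigram 3: (often woman some)
  Trigram 4: (woman some table)
  Trigram 5: (some table few)
  Trigram 6: (table few mouse)
  Trigram 7: (few mouse never)
Total word trigrams: 9 - 2 = 7

7


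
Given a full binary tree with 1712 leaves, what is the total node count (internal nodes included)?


Leaf nodes (terminals): 1712
Internal nodes = n - 1 = 1712 - 1 = 1711
Total = leaves + internal = 1712 + 1711 = 3423

3423


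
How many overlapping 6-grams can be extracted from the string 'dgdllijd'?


String 'dgdllijd' has length L = 8.
Number of overlapping n-grams = L - n + 1
Substituting: 8 - 6 + 1 = 3

3


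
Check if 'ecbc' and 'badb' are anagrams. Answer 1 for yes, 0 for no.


Sort characters of 'ecbc': 'bcce'
Sort characters of 'badb': 'abbd'
Sorted forms differ -> they are NOT anagrams
Result: 0

0


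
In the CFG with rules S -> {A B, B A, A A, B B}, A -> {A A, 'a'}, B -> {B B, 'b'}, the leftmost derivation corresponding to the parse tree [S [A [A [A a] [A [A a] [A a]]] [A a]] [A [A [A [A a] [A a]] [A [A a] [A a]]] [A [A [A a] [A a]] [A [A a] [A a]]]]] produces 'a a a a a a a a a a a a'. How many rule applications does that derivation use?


Every bracketed nonterminal node [X ...] in the tree is produced by exactly one rule application.
Reading the tree off as a leftmost derivation:
  Step 1: S  =>  A A   (applied S -> A A)
  Step 2: A A  =>  A A A   (applied A -> A A)
  Step 3: A A A  =>  A A A A   (applied A -> A A)
  Step 4: A A A A  =>  a A A A   (applied A -> a)
  Step 5: a A A A  =>  a A A A A   (applied A -> A A)
  Step 6: a A A A A  =>  a a A A A   (applied A -> a)
  Step 7: a a A A A  =>  a a a A A   (applied A -> a)
  Step 8: a a a A A  =>  a a a a A   (applied A -> a)
  Step 9: a a a a A  =>  a a a a A A   (applied A -> A A)
  Step 10: a a a a A A  =>  a a a a A A A   (applied A -> A A)
  Step 11: a a a a A A A  =>  a a a a A A A A   (applied A -> A A)
  Step 12: a a a a A A A A  =>  a a a a a A A A   (applied A -> a)
  Step 13: a a a a a A A A  =>  a a a a a a A A   (applied A -> a)
  Step 14: a a a a a a A A  =>  a a a a a a A A A   (applied A -> A A)
  Step 15: a a a a a a A A A  =>  a a a a a a a A A   (applied A -> a)
  Step 16: a a a a a a a A A  =>  a a a a a a a a A   (applied A -> a)
  Step 17: a a a a a a a a A  =>  a a a a a a a a A A   (applied A -> A A)
  Step 18: a a a a a a a a A A  =>  a a a a a a a a A A A   (applied A -> A A)
  Step 19: a a a a a a a a A A A  =>  a a a a a a a a a A A   (applied A -> a)
  Step 20: a a a a a a a a a A A  =>  a a a a a a a a a a A   (applied A -> a)
  Step 21: a a a a a a a a a a A  =>  a a a a a a a a a a A A   (applied A -> A A)
  Step 22: a a a a a a a a a a A A  =>  a a a a a a a a a a a A   (applied A -> a)
  Step 23: a a a a a a a a a a a A  =>  a a a a a a a a a a a a   (applied A -> a)
Final yield: a a a a a a a a a a a a
Total rewrite steps: 23

23


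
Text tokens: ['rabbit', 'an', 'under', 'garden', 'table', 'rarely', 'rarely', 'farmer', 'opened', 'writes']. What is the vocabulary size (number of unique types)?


Listing all tokens and tracking unique types:
  Token 1: 'rabbit' -> NEW (unique so far: 1)
  Token 2: 'an' -> NEW (unique so far: 2)
  Token 3: 'under' -> NEW (unique so far: 3)
  Token 4: 'garden' -> NEW (unique so far: 4)
  Token 5: 'table' -> NEW (unique so far: 5)
  Token 6: 'rarely' -> NEW (unique so far: 6)
  Token 7: 'rarely' -> duplicate (unique so far: 6)
  Token 8: 'farmer' -> NEW (unique so far: 7)
  Token 9: 'opened' -> NEW (unique so far: 8)
  Token 10: 'writes' -> NEW (unique so far: 9)
Unique types: ('an', 'farmer', 'garden', 'opened', 'rabbit', 'rarely', 'table', 'under', 'writes')
Vocabulary size: 9

9


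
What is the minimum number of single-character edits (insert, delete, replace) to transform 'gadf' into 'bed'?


Building DP table for s1='gadf' (len 4) and s2='bed' (len 3):
       b  e  d
    0  1  2  3
  g 1  1  2  3
  a 2  2  2  3
  d 3  3  3  2
  f 4  4  4  3
Edit distance = dp[4][3] = 3

3


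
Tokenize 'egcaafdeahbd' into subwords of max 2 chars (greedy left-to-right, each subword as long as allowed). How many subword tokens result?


'egcaafdeahbd' has 12 characters.
Chunking with max size 2:
  Chunk 1: 'eg' (positions 0-1)
  Chunk 2: 'ca' (positions 2-3)
  Chunk 3: 'af' (positions 4-5)
  Chunk 4: 'de' (positions 6-7)
  Chunk 5: 'ah' (positions 8-9)
  Chunk 6: 'bd' (positions 10-11)
Total chunks: ceil(12 / 2) = 6

6


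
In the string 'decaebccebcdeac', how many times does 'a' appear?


Scanning 'decaebccebcdeac' for 'a':
  Position 3: 'a' -> MATCH (count: 1)
  Position 13: 'a' -> MATCH (count: 2)
Total occurrences of 'a': 2

2


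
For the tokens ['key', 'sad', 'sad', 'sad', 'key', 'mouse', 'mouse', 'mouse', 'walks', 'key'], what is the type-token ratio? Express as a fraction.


Tokens: 10
Unique types: ('key', 'mouse', 'sad', 'walks') = 4
TTR = 4/10
Simplify: divide both by 2 -> 2/5
TTR = 2/5

2/5


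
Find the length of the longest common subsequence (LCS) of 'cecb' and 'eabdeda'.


DP table for LCS of 'cecb' and 'eabdeda':
       e  a  b  d  e  d  a
    0  0  0  0  0  0  0  0
  c 0  0  0  0  0  0  0  0
  e 0  1  1  1  1  1  1  1
  c 0  1  1  1  1  1  1  1
  b 0  1  1  2  2  2  2  2
LCS: 'eb'
LCS length = 2

2


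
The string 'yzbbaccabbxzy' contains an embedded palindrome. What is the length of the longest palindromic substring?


Scanning 'yzbbaccabbxzy' for palindromic substrings.
Substring at positions 2-9: 'bbaccabb'.
Check: reverse('bbaccabb') = 'bbaccabb' -> palindrome confirmed.
Neighbouring characters ('z' / 'x') break symmetry, so it cannot extend further.
No longer palindromic substring exists; longest length = 8

8


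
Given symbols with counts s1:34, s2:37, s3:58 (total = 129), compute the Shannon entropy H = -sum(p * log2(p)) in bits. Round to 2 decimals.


Computing entropy H = -sum(p_i * log2(p_i)):
  s1: p = 34/129 = 0.2636, -p*log2(p) = 0.5070
  s2: p = 37/129 = 0.2868, -p*log2(p) = 0.5168
  s3: p = 58/129 = 0.4496, -p*log2(p) = 0.5185
H = sum of terms = 1.5423
Rounded to 2 decimals: 1.54

1.54


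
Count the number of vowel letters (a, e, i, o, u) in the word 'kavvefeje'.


Scanning each character of 'kavvefeje':
  Position 1: 'k' -> consonant (running count: 0)
  Position 2: 'a' -> vowel (running count: 1)
  Position 3: 'v' -> consonant (running count: 1)
  Position 4: 'v' -> consonant (running count: 1)
  Position 5: 'e' -> vowel (running count: 2)
  Position 6: 'f' -> consonant (running count: 2)
  Position 7: 'e' -> vowel (running count: 3)
  Position 8: 'j' -> consonant (running count: 3)
  Position 9: 'e' -> vowel (running count: 4)
Total vowels: 4

4


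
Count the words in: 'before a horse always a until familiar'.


Counting words by splitting on spaces:
  Word 1: 'before'
  Word 2: 'a'
  Word 3: 'horse'
  Word 4: 'always'
  Word 5: 'a'
  Word 6: 'until'
  Word 7: 'familiar'
Total words: 7

7


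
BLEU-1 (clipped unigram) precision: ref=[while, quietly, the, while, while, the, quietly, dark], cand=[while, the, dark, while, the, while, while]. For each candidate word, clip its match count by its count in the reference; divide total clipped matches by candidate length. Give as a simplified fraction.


Reference word counts: {'dark': 1, 'quietly': 2, 'the': 2, 'while': 3}
Checking each candidate word (with clipping):
  'while' -> in reference (ref count 3, used 1/3) -> match (matches: 1)
  'the' -> in reference (ref count 2, used 1/2) -> match (matches: 2)
  'dark' -> in reference (ref count 1, used 1/1) -> match (matches: 3)
  'while' -> in reference (ref count 3, used 2/3) -> match (matches: 4)
  'the' -> in reference (ref count 2, used 2/2) -> match (matches: 5)
  'while' -> in reference (ref count 3, used 3/3) -> match (matches: 6)
  'while' -> ref count 3 already used up (3/3) -> clipped, no match (matches: 6)
Clipped matches: 6, Candidate length: 7
Precision = 6/7

6/7


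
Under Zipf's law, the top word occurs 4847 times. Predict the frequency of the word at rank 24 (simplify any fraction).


Zipf's law: freq(rank) = f1 / rank
f1 = 4847, rank = 24
freq = 4847 / 24
GCD(4847, 24) = 1
Simplified: 4847/24

4847/24


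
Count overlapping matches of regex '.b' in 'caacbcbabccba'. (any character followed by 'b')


Pattern: .b means any character followed by 'b'.
Scanning 'caacbcbabccba' position-by-position:
  Pos 0: window 'ca' -> no
  Pos 1: window 'aa' -> no
  Pos 2: window 'ac' -> no
  Pos 3: window 'cb' -> MATCH
  Pos 4: window 'bc' -> no
  Pos 5: window 'cb' -> MATCH
  Pos 6: window 'ba' -> no
  Pos 7: window 'ab' -> MATCH
  Pos 8: window 'bc' -> no
  Pos 9: window 'cc' -> no
  Pos 10: window 'cb' -> MATCH
  Pos 11: window 'ba' -> no
  Pos 12: window 'a' -> no
Total matches: 4

4


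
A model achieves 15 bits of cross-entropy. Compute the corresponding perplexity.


Perplexity formula: PP = 2^H
H = 15
PP = 2^15
PP = 2^15 = 32768

32768


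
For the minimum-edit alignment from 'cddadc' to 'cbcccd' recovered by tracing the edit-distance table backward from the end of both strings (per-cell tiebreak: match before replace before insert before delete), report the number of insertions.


Edit distance = 5. Backtracking from cell (6, 6) with preference match > replace > insert > delete,
then listing the resulting alignment 'cddadc' -> 'cbcccd' left to right:
  Step 1: keep 'c'
  Step 2: replace d->b
  Step 3: replace d->c
  Step 4: replace a->c
  Step 5: replace d->c
  Step 6: replace c->d
Total insertions: 0

0
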